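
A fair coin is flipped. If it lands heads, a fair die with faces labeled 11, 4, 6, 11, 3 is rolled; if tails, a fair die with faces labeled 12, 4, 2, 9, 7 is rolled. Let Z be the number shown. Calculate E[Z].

69/10

E[Z | heads] = (11+4+6+11+3)/5 = 7.
E[Z | tails] = (12+4+2+9+7)/5 = 34/5.
E[Z] = (1/2)·(7) + (1/2)·(34/5) = 69/10.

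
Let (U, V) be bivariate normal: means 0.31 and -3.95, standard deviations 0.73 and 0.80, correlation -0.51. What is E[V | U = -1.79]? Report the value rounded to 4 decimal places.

-2.7763

The regression of V on U has slope ρ·σ_V/σ_U and passes through (μ_U, μ_V).
E[V | U=-1.79] = -3.95 + (-0.51)·(0.80/0.73)·(-1.79 − (0.31)) = -3.95 + (-0.5589)·(-2.1) = -2.7763.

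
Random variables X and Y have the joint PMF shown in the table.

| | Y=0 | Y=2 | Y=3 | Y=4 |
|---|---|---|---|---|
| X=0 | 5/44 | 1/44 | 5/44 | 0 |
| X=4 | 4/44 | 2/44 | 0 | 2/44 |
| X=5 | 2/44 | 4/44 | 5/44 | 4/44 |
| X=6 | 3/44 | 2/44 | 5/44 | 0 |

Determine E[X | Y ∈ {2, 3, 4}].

P(Y ∈ {2, 3, 4}) = 15/22.
Summing X·P(X=x,Y=y) over the conditioning event gives 123/44.
E[X | Y ∈ {2, 3, 4}] = (123/44) / (15/22) = 41/10.

41/10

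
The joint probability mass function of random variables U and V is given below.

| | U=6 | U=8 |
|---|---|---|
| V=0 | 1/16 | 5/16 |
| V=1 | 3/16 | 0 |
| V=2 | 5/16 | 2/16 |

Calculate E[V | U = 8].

4/7

P(U = 8) = 7/16.
Summing V·P(U=x,V=y) over the conditioning event gives 1/4.
E[V | U = 8] = (1/4) / (7/16) = 4/7.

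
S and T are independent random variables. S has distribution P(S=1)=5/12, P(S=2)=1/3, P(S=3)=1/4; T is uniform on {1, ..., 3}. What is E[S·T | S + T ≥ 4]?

P(S + T ≥ 4) = 11/18.
Summing ST·P(x,y) over outcomes with S + T ≥ 4 gives 109/36.
E[S·T | S + T ≥ 4] = (109/36) / (11/18) = 109/22.

109/22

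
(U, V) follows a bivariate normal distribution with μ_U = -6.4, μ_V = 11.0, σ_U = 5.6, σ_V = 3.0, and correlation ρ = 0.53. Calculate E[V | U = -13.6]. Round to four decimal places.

8.9557

For a bivariate normal, E[V | U=x] = μ_V + ρ·(σ_V/σ_U)·(x − μ_U).
E[V | U=-13.6] = 11.0 + (0.53)·(3.0/5.6)·(-13.6 − (-6.4)) = 11.0 + (0.28393)·(-7.2) = 8.9557.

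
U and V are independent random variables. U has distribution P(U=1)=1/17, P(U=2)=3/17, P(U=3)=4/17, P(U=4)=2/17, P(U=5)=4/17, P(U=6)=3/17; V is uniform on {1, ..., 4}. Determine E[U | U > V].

P(U > V) = 45/68.
Summing U·P(x,y) over outcomes with U > V gives 103/34.
E[U | U > V] = (103/34) / (45/68) = 206/45.

206/45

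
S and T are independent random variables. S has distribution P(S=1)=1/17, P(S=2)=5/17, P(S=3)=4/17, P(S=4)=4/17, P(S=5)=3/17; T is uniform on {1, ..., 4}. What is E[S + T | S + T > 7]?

83/10

P(S + T > 7) = 5/34.
Summing (S+T)·P(x,y) over outcomes with S + T > 7 gives 83/68.
E[S + T | S + T > 7] = (83/68) / (5/34) = 83/10.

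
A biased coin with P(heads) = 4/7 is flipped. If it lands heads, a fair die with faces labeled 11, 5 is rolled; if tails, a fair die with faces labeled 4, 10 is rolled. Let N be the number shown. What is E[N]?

53/7

E[N | heads] = (11+5)/2 = 8.
E[N | tails] = (4+10)/2 = 7.
By the law of total expectation,
E[N] = (4/7)·(8) + (3/7)·(7) = 53/7.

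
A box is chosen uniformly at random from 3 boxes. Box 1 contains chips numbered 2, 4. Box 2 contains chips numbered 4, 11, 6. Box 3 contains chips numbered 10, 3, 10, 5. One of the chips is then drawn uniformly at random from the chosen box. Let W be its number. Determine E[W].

17/3

E[W | box 1] = (2+4)/2 = 3.
E[W | box 2] = (4+11+6)/3 = 7.
E[W | box 3] = (10+3+10+5)/4 = 7.
By the law of total expectation,
E[W] = (1/3)·(3) + (1/3)·(7) + (1/3)·(7) = 17/3.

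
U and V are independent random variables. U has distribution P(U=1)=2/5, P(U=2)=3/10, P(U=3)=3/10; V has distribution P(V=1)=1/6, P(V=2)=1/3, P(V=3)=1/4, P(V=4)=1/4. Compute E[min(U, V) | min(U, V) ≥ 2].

P(min(U, V) ≥ 2) = 1/2.
Summing min(U,V)·P(x,y) over outcomes with min(U, V) ≥ 2 gives 23/20.
E[min(U, V) | min(U, V) ≥ 2] = (23/20) / (1/2) = 23/10.

23/10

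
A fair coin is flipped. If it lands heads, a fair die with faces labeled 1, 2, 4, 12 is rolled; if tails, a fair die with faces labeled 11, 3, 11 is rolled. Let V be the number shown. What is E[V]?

E[V | heads] = (1+2+4+12)/4 = 19/4.
E[V | tails] = (11+3+11)/3 = 25/3.
By the law of total expectation,
E[V] = (1/2)·(19/4) + (1/2)·(25/3) = 157/24.

157/24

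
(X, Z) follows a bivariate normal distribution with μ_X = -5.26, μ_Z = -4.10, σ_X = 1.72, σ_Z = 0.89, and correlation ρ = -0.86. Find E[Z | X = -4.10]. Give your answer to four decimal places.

-4.6162

E[Z | X=x] = μ_Z + ρ(σ_Z/σ_X)(x − μ_X) for jointly normal variables.
E[Z | X=-4.10] = -4.10 + (-0.86)·(0.89/1.72)·(-4.10 − (-5.26)) = -4.10 + (-0.445)·(1.16) = -4.6162.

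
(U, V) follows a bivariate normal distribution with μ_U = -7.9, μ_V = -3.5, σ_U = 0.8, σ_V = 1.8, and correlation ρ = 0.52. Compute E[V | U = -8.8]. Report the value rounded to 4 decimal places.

For a bivariate normal, E[V | U=x] = μ_V + ρ·(σ_V/σ_U)·(x − μ_U).
E[V | U=-8.8] = -3.5 + (0.52)·(1.8/0.8)·(-8.8 − (-7.9)) = -3.5 + (1.17)·(-0.9) = -4.5530.

-4.5530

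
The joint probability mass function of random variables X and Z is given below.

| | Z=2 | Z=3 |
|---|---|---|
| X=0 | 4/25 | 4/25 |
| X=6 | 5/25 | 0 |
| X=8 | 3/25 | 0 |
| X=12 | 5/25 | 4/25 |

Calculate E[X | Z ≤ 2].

P(Z ≤ 2) = 17/25.
Σ X·P over the event = 0·(4/25) + 6·(5/25) + 8·(3/25) + 12·(5/25) = 114/25.
E[X | Z ≤ 2] = (114/25) / (17/25) = 114/17.

114/17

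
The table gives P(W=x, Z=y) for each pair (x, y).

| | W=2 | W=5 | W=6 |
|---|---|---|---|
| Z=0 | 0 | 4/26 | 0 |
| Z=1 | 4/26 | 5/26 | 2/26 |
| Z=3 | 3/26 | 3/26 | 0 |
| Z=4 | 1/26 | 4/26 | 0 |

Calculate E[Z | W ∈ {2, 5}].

P(W ∈ {2, 5}) = 12/13.
Summing Z·P(W=x,Z=y) over the conditioning event gives 47/26.
E[Z | W ∈ {2, 5}] = (47/26) / (12/13) = 47/24.

47/24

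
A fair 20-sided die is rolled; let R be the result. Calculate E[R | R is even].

Given R is even, R is equally likely to be any of {2, 4, 6, 8, 10, 12, 14, 16, 18, 20}.
E[R | R is even] = (2 + 4 + 6 + 8 + 10 + 12 + 14 + 16 + 18 + 20) / 10 = 11.

11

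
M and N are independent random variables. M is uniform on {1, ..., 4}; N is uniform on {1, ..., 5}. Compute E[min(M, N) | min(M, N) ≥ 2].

8/3

P(min(M, N) ≥ 2) = 3/5.
Summing min(M,N)·P(x,y) over outcomes with min(M, N) ≥ 2 gives 8/5.
E[min(M, N) | min(M, N) ≥ 2] = (8/5) / (3/5) = 8/3.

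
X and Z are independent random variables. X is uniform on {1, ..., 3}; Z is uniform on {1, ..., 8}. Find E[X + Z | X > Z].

4

Outcomes with X > Z: (2,1), (3,1), (3,2), each with probability 1/24.
E[X + Z | X > Z] = (3 + 4 + 5) / 3 = 4.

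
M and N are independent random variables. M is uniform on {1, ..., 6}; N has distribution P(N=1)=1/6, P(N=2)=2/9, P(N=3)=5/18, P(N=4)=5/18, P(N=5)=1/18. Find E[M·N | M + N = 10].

145/6

P(M + N = 10) = 1/18.
Summing MN·P(x,y) over outcomes with M + N = 10 gives 145/108.
E[M·N | M + N = 10] = (145/108) / (1/18) = 145/6.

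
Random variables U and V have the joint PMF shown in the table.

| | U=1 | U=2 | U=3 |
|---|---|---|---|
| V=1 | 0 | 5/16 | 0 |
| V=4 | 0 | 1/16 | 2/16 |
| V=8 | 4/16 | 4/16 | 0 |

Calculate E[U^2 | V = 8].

P(V = 8) = 1/2.
Summing U^2·P(U=x,V=y) over the conditioning event gives 5/4.
E[U^2 | V = 8] = (5/4) / (1/2) = 5/2.

5/2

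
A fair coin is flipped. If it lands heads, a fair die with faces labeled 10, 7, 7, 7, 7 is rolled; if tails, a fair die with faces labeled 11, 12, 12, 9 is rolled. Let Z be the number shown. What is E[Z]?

93/10

E[Z | heads] = (10+7+7+7+7)/5 = 38/5.
E[Z | tails] = (11+12+12+9)/4 = 11.
E[Z] = (1/2)·(38/5) + (1/2)·(11) = 93/10.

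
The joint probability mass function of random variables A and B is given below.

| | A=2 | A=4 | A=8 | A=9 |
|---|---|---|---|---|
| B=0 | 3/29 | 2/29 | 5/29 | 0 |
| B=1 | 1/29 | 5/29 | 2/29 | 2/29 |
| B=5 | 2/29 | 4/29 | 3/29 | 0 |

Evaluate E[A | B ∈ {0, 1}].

11/2

P(B ∈ {0, 1}) = 20/29.
Σ A·P over the event = 2·(3/29) + 2·(1/29) + 4·(2/29) + 4·(5/29) + 8·(5/29) + 8·(2/29) + 9·(2/29) = 110/29.
E[A | B ∈ {0, 1}] = (110/29) / (20/29) = 11/2.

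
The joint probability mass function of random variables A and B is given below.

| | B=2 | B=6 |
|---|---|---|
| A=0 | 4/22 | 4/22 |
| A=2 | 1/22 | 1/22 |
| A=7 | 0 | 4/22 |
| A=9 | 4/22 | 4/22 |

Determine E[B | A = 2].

4

P(A = 2) = 1/11.
Summing B·P(A=x,B=y) over the conditioning event gives 4/11.
E[B | A = 2] = (4/11) / (1/11) = 4.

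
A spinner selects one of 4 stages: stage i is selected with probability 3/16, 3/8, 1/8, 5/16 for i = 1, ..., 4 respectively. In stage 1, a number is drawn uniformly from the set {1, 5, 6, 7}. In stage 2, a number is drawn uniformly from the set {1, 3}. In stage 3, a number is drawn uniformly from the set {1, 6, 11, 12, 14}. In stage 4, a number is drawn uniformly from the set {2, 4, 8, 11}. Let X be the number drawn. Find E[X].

E[X | stage 1] = (1+5+6+7)/4 = 19/4.
E[X | stage 2] = (1+3)/2 = 2.
E[X | stage 3] = (1+6+11+12+14)/5 = 44/5.
E[X | stage 4] = (2+4+8+11)/4 = 25/4.
By the law of total expectation,
E[X] = (3/16)·(19/4) + (3/8)·(2) + (1/8)·(44/5) + (5/16)·(25/4) = 751/160.

751/160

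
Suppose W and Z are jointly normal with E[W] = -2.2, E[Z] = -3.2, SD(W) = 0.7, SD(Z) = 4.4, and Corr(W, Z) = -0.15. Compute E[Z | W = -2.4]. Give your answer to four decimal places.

-3.0114

The regression of Z on W has slope ρ·σ_Z/σ_W and passes through (μ_W, μ_Z).
E[Z | W=-2.4] = -3.2 + (-0.15)·(4.4/0.7)·(-2.4 − (-2.2)) = -3.2 + (-0.94286)·(-0.2) = -3.0114.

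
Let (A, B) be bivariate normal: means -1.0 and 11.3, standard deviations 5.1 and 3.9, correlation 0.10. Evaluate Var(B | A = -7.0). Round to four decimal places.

15.0579

For a bivariate normal, Var(B | A=x) = σ_B²(1 − ρ²).
Var(B | A=-7.0) = (3.9)²·(1 − (0.10)²) = 15.21·0.99 = 15.0579.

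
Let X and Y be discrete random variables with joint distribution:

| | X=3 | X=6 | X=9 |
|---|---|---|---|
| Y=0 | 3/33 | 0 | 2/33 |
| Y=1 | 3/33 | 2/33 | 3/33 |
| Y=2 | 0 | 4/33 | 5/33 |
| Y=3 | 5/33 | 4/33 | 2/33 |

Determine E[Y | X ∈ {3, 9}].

37/23

P(X ∈ {3, 9}) = 23/33.
Σ Y·P over the event = 0·(3/33) + 1·(3/33) + 3·(5/33) + 0·(2/33) + 1·(3/33) + 2·(5/33) + 3·(2/33) = 37/33.
E[Y | X ∈ {3, 9}] = (37/33) / (23/33) = 37/23.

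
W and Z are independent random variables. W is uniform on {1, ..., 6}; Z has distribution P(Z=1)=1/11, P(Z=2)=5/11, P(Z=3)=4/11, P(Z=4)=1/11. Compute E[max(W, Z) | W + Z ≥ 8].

89/16

P(W + Z ≥ 8) = 8/33.
Summing max(W,Z)·P(x,y) over outcomes with W + Z ≥ 8 gives 89/66.
E[max(W, Z) | W + Z ≥ 8] = (89/66) / (8/33) = 89/16.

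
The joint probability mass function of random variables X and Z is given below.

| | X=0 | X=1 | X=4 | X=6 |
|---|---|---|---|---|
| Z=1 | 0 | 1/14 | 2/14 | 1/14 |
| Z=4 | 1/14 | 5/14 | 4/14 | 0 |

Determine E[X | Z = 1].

P(Z = 1) = 2/7.
Σ X·P over the event = 1·(1/14) + 4·(2/14) + 6·(1/14) = 15/14.
E[X | Z = 1] = (15/14) / (2/7) = 15/4.

15/4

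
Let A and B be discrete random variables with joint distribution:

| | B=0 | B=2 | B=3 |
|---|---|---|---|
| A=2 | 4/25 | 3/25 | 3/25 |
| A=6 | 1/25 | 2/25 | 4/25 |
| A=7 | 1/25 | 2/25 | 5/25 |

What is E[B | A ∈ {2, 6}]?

31/17

P(A ∈ {2, 6}) = 17/25.
Summing B·P(A=x,B=y) over the conditioning event gives 31/25.
E[B | A ∈ {2, 6}] = (31/25) / (17/25) = 31/17.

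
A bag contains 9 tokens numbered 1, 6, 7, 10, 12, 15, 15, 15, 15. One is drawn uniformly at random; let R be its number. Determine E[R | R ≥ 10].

41/3

P(R ≥ 10) = 2/3.
Σ over the event: 10·1/9 + 12·1/9 + 15·4/9 = 82/9.
E[R | R ≥ 10] = (82/9) / (2/3) = 41/3.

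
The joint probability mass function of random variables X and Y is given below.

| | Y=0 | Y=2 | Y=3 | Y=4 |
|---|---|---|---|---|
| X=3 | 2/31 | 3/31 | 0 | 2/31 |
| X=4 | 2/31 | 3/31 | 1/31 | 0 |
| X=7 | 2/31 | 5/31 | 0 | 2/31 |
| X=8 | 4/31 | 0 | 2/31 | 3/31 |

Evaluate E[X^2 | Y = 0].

P(Y = 0) = 10/31.
Summing X^2·P(X=x,Y=y) over the conditioning event gives 404/31.
E[X^2 | Y = 0] = (404/31) / (10/31) = 202/5.

202/5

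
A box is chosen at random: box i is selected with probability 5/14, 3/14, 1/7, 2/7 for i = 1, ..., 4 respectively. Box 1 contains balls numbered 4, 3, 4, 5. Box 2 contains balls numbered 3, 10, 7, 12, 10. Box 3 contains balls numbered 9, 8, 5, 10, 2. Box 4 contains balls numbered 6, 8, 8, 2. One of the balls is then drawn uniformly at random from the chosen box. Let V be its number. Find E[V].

207/35

E[V | box 1] = (4+3+4+5)/4 = 4.
E[V | box 2] = (3+10+7+12+10)/5 = 42/5.
E[V | box 3] = (9+8+5+10+2)/5 = 34/5.
E[V | box 4] = (6+8+8+2)/4 = 6.
By the law of total expectation,
E[V] = (5/14)·(4) + (3/14)·(42/5) + (1/7)·(34/5) + (2/7)·(6) = 207/35.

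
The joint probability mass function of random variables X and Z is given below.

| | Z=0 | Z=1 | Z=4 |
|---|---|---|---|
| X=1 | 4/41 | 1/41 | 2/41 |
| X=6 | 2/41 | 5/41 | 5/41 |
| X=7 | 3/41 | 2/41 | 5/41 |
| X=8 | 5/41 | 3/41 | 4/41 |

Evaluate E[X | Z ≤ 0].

11/2

P(Z ≤ 0) = 14/41.
Σ X·P over the event = 1·(4/41) + 6·(2/41) + 7·(3/41) + 8·(5/41) = 77/41.
E[X | Z ≤ 0] = (77/41) / (14/41) = 11/2.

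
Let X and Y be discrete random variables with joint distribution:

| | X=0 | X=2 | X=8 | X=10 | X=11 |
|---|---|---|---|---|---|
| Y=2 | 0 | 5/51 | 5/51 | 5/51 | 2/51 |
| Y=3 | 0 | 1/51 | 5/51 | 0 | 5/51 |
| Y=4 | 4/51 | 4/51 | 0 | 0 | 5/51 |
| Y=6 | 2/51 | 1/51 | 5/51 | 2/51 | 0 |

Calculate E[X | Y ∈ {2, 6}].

P(Y ∈ {2, 6}) = 9/17.
Σ X·P over the event = 0·(2/51) + 2·(5/51) + 2·(1/51) + 8·(5/51) + 8·(5/51) + 10·(5/51) + 10·(2/51) + 11·(2/51) = 184/51.
E[X | Y ∈ {2, 6}] = (184/51) / (9/17) = 184/27.

184/27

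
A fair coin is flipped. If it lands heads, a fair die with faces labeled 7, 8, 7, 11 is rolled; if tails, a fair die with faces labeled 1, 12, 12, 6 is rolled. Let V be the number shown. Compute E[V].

8

E[V | heads] = (7+8+7+11)/4 = 33/4.
E[V | tails] = (1+12+12+6)/4 = 31/4.
By the law of total expectation,
E[V] = (1/2)·(33/4) + (1/2)·(31/4) = 8.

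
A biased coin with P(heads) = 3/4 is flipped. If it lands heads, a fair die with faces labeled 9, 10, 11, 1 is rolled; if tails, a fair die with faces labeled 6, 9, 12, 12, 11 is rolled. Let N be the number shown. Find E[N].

E[N | heads] = (9+10+11+1)/4 = 31/4.
E[N | tails] = (6+9+12+12+11)/5 = 10.
By the law of total expectation,
E[N] = (3/4)·(31/4) + (1/4)·(10) = 133/16.

133/16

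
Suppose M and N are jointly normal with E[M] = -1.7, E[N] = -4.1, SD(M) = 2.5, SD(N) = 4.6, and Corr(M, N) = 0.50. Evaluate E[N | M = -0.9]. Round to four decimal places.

The regression of N on M has slope ρ·σ_N/σ_M and passes through (μ_M, μ_N).
E[N | M=-0.9] = -4.1 + (0.50)·(4.6/2.5)·(-0.9 − (-1.7)) = -4.1 + (0.92)·(0.8) = -3.3640.

-3.3640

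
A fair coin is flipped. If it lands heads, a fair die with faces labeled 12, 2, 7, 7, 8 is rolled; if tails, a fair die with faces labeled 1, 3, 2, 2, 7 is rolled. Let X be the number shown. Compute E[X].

51/10

E[X | heads] = (12+2+7+7+8)/5 = 36/5.
E[X | tails] = (1+3+2+2+7)/5 = 3.
By the law of total expectation,
E[X] = (1/2)·(36/5) + (1/2)·(3) = 51/10.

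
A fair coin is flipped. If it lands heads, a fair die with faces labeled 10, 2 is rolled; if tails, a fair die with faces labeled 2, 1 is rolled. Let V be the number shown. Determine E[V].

E[V | heads] = (10+2)/2 = 6.
E[V | tails] = (2+1)/2 = 3/2.
E[V] = (1/2)·(6) + (1/2)·(3/2) = 15/4.

15/4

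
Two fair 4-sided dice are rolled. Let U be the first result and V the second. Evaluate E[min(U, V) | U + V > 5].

17/6

P(U + V > 5) = 3/8.
Summing min(U,V)·P(x,y) over outcomes with U + V > 5 gives 17/16.
E[min(U, V) | U + V > 5] = (17/16) / (3/8) = 17/6.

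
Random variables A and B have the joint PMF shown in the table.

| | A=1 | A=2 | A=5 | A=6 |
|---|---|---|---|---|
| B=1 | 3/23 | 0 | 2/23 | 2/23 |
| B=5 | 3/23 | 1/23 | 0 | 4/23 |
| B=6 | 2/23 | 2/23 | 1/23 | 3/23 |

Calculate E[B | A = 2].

17/3

P(A = 2) = 3/23.
Σ B·P over the event = 5·(1/23) + 6·(2/23) = 17/23.
E[B | A = 2] = (17/23) / (3/23) = 17/3.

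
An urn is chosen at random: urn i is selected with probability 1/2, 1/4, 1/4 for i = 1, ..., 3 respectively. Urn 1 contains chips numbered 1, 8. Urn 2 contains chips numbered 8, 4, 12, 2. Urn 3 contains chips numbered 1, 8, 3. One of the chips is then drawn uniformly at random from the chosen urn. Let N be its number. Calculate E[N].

E[N | urn 1] = (1+8)/2 = 9/2.
E[N | urn 2] = (8+4+12+2)/4 = 13/2.
E[N | urn 3] = (1+8+3)/3 = 4.
E[N] = (1/2)·(9/2) + (1/4)·(13/2) + (1/4)·(4) = 39/8.

39/8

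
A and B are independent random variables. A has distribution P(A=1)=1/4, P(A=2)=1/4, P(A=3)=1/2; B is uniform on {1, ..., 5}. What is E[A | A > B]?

14/5

P(A > B) = 1/4.
Summing A·P(x,y) over outcomes with A > B gives 7/10.
E[A | A > B] = (7/10) / (1/4) = 14/5.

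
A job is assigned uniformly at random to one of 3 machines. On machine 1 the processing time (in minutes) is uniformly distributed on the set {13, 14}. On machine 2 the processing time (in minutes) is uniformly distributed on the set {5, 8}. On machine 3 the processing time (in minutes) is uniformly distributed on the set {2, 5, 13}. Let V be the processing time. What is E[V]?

E[V | machine 1] = (13+14)/2 = 27/2.
E[V | machine 2] = (5+8)/2 = 13/2.
E[V | machine 3] = (2+5+13)/3 = 20/3.
E[V] = (1/3)·(27/2) + (1/3)·(13/2) + (1/3)·(20/3) = 80/9.

80/9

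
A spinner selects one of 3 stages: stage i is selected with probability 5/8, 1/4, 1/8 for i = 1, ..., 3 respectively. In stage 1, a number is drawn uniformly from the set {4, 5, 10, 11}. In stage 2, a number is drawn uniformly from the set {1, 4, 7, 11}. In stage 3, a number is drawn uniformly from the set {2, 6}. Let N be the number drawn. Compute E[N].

E[N | stage 1] = (4+5+10+11)/4 = 15/2.
E[N | stage 2] = (1+4+7+11)/4 = 23/4.
E[N | stage 3] = (2+6)/2 = 4.
E[N] = (5/8)·(15/2) + (1/4)·(23/4) + (1/8)·(4) = 53/8.

53/8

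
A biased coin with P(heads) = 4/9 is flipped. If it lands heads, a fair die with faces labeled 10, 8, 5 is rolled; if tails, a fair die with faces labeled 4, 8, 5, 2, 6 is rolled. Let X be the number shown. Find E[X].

E[X | heads] = (10+8+5)/3 = 23/3.
E[X | tails] = (4+8+5+2+6)/5 = 5.
By the law of total expectation,
E[X] = (4/9)·(23/3) + (5/9)·(5) = 167/27.

167/27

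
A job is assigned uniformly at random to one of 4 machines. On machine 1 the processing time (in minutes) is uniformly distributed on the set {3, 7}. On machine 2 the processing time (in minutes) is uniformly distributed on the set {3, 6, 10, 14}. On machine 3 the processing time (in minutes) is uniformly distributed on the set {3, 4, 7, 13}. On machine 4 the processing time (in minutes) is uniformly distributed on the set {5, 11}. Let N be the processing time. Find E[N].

7

E[N | machine 1] = (3+7)/2 = 5.
E[N | machine 2] = (3+6+10+14)/4 = 33/4.
E[N | machine 3] = (3+4+7+13)/4 = 27/4.
E[N | machine 4] = (5+11)/2 = 8.
E[N] = (1/4)·(5) + (1/4)·(33/4) + (1/4)·(27/4) + (1/4)·(8) = 7.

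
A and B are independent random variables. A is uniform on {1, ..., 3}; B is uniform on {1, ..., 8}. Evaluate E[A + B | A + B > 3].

148/21

P(A + B > 3) = 7/8.
Summing (A+B)·P(x,y) over outcomes with A + B > 3 gives 37/6.
E[A + B | A + B > 3] = (37/6) / (7/8) = 148/21.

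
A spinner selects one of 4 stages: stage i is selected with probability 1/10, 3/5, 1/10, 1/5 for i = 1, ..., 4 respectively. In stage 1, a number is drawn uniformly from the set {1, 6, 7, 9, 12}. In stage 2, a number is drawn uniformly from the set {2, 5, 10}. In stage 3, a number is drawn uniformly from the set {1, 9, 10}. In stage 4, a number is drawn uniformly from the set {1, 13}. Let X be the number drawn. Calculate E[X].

E[X | stage 1] = (1+6+7+9+12)/5 = 7.
E[X | stage 2] = (2+5+10)/3 = 17/3.
E[X | stage 3] = (1+9+10)/3 = 20/3.
E[X | stage 4] = (1+13)/2 = 7.
By the law of total expectation,
E[X] = (1/10)·(7) + (3/5)·(17/3) + (1/10)·(20/3) + (1/5)·(7) = 37/6.

37/6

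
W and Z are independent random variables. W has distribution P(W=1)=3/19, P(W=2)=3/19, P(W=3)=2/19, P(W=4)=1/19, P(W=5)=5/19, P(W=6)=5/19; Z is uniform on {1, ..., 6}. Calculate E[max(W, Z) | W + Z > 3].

P(W + Z > 3) = 35/38.
Summing max(W,Z)·P(x,y) over outcomes with W + Z > 3 gives 262/57.
E[max(W, Z) | W + Z > 3] = (262/57) / (35/38) = 524/105.

524/105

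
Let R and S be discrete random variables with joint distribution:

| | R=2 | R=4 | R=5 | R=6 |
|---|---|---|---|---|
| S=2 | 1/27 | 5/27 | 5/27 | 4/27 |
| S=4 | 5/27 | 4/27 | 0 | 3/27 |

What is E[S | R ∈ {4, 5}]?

18/7

P(R ∈ {4, 5}) = 14/27.
Summing S·P(R=x,S=y) over the conditioning event gives 4/3.
E[S | R ∈ {4, 5}] = (4/3) / (14/27) = 18/7.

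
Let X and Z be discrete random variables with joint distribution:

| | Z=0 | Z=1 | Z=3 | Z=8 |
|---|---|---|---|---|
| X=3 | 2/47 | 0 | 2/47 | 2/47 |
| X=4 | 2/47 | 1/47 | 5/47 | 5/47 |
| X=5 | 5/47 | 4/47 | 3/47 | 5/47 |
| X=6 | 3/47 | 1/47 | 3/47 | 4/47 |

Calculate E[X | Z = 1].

P(Z = 1) = 6/47.
Σ X·P over the event = 4·(1/47) + 5·(4/47) + 6·(1/47) = 30/47.
E[X | Z = 1] = (30/47) / (6/47) = 5.

5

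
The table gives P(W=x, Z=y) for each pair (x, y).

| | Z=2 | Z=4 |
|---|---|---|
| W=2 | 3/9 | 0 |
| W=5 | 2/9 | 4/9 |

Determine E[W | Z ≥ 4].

5

P(Z ≥ 4) = 4/9.
Σ W·P over the event = 5·(4/9) = 20/9.
E[W | Z ≥ 4] = (20/9) / (4/9) = 5.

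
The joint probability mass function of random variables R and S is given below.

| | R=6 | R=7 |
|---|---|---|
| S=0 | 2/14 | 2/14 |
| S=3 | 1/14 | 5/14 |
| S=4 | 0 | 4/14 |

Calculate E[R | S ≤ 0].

P(S ≤ 0) = 2/7.
Σ R·P over the event = 6·(2/14) + 7·(2/14) = 13/7.
E[R | S ≤ 0] = (13/7) / (2/7) = 13/2.

13/2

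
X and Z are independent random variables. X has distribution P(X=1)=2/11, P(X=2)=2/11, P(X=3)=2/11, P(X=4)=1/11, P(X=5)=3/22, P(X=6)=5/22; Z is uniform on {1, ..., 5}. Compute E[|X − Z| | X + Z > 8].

35/23

P(X + Z > 8) = 23/110.
Summing |X−Z|·P(x,y) over outcomes with X + Z > 8 gives 7/22.
E[|X − Z| | X + Z > 8] = (7/22) / (23/110) = 35/23.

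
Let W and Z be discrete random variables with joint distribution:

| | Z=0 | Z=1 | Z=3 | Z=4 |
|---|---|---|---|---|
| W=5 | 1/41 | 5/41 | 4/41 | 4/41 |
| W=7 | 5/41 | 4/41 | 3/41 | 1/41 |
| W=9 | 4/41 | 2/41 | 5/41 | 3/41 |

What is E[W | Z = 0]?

P(Z = 0) = 10/41.
Σ W·P over the event = 5·(1/41) + 7·(5/41) + 9·(4/41) = 76/41.
E[W | Z = 0] = (76/41) / (10/41) = 38/5.

38/5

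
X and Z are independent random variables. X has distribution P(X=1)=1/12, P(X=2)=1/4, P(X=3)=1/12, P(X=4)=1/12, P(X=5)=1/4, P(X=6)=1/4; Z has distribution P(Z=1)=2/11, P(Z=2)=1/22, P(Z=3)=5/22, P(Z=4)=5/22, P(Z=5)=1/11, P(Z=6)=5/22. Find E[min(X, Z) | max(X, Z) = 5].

P(max(X, Z) = 5) = 21/88.
Summing min(X,Z)·P(x,y) over outcomes with max(X, Z) = 5 gives 181/264.
E[min(X, Z) | max(X, Z) = 5] = (181/264) / (21/88) = 181/63.

181/63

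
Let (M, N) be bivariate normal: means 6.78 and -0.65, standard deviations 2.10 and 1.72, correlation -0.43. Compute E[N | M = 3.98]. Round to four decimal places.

For a bivariate normal, E[N | M=x] = μ_N + ρ·(σ_N/σ_M)·(x − μ_M).
E[N | M=3.98] = -0.65 + (-0.43)·(1.72/2.10)·(3.98 − (6.78)) = -0.65 + (-0.35219)·(-2.8) = 0.3361.

0.3361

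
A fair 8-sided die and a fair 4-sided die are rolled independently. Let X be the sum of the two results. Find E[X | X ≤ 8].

P(X ≤ 8) = 11/16.
Σ over the event: 2·1/32 + 3·1/16 + 4·3/32 + 5·1/8 + 6·1/8 + 7·1/8 + 8·1/8 = 31/8.
E[X | X ≤ 8] = (31/8) / (11/16) = 62/11.

62/11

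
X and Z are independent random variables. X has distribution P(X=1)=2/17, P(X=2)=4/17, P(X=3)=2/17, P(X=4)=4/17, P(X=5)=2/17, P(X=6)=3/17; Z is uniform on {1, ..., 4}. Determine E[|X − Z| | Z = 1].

P(Z = 1) = 1/4.
Summing |X−Z|·P(x,y) over outcomes with Z = 1 gives 43/68.
E[|X − Z| | Z = 1] = (43/68) / (1/4) = 43/17.

43/17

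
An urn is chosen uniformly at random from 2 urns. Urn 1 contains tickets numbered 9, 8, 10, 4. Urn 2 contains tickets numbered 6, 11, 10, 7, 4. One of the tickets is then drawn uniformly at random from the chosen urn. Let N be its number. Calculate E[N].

307/40

E[N | urn 1] = (9+8+10+4)/4 = 31/4.
E[N | urn 2] = (6+11+10+7+4)/5 = 38/5.
E[N] = (1/2)·(31/4) + (1/2)·(38/5) = 307/40.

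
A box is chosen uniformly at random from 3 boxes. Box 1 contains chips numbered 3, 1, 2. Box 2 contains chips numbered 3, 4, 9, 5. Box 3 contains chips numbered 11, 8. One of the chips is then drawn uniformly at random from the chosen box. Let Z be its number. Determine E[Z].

67/12

E[Z | box 1] = (3+1+2)/3 = 2.
E[Z | box 2] = (3+4+9+5)/4 = 21/4.
E[Z | box 3] = (11+8)/2 = 19/2.
By the law of total expectation,
E[Z] = (1/3)·(2) + (1/3)·(21/4) + (1/3)·(19/2) = 67/12.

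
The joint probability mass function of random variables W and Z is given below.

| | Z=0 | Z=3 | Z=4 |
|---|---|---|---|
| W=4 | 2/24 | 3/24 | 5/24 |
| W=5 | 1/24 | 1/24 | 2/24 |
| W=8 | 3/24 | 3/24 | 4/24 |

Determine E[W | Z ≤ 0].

P(Z ≤ 0) = 1/4.
Σ W·P over the event = 4·(2/24) + 5·(1/24) + 8·(3/24) = 37/24.
E[W | Z ≤ 0] = (37/24) / (1/4) = 37/6.

37/6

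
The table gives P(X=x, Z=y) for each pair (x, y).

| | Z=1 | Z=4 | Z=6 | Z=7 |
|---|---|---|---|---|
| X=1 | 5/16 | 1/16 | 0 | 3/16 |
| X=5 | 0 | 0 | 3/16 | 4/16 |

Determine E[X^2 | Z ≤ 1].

P(Z ≤ 1) = 5/16.
Summing X^2·P(X=x,Z=y) over the conditioning event gives 5/16.
E[X^2 | Z ≤ 1] = (5/16) / (5/16) = 1.

1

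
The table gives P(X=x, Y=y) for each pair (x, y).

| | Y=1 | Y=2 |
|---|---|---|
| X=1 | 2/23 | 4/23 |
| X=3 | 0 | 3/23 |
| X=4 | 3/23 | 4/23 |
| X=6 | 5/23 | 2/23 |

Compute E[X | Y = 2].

P(Y = 2) = 13/23.
Σ X·P over the event = 1·(4/23) + 3·(3/23) + 4·(4/23) + 6·(2/23) = 41/23.
E[X | Y = 2] = (41/23) / (13/23) = 41/13.

41/13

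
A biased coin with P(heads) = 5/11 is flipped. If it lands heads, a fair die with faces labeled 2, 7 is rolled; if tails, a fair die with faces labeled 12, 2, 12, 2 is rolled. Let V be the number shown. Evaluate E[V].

E[V | heads] = (2+7)/2 = 9/2.
E[V | tails] = (12+2+12+2)/4 = 7.
By the law of total expectation,
E[V] = (5/11)·(9/2) + (6/11)·(7) = 129/22.

129/22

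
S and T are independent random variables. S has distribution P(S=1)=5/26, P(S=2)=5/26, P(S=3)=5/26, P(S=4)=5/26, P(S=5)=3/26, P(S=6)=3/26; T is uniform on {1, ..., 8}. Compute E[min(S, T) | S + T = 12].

P(S + T = 12) = 11/208.
Summing min(S,T)·P(x,y) over outcomes with S + T = 12 gives 53/208.
E[min(S, T) | S + T = 12] = (53/208) / (11/208) = 53/11.

53/11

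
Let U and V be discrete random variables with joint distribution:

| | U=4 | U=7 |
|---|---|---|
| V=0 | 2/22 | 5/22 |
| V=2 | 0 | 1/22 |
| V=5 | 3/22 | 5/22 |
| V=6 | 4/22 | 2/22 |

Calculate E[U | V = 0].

P(V = 0) = 7/22.
Σ U·P over the event = 4·(2/22) + 7·(5/22) = 43/22.
E[U | V = 0] = (43/22) / (7/22) = 43/7.

43/7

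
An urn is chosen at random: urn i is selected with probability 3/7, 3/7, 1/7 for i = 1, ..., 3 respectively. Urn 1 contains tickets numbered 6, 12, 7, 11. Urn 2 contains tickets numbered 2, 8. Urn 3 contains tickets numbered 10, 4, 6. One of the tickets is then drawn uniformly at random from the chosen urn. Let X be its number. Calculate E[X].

E[X | urn 1] = (6+12+7+11)/4 = 9.
E[X | urn 2] = (2+8)/2 = 5.
E[X | urn 3] = (10+4+6)/3 = 20/3.
E[X] = (3/7)·(9) + (3/7)·(5) + (1/7)·(20/3) = 146/21.

146/21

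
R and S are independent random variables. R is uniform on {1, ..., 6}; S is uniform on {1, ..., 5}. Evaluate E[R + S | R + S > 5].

P(R + S > 5) = 2/3.
Summing (R+S)·P(x,y) over outcomes with R + S > 5 gives 31/6.
E[R + S | R + S > 5] = (31/6) / (2/3) = 31/4.

31/4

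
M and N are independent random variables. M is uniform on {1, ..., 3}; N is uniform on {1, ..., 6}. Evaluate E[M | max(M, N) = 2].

5/3

Outcomes with max(M, N) = 2: (1,2), (2,1), (2,2), each with probability 1/18.
E[M | max(M, N) = 2] = (1 + 2 + 2) / 3 = 5/3.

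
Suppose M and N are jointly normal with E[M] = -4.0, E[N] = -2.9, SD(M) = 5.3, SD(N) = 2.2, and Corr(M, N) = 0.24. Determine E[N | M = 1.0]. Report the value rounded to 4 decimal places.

For a bivariate normal, E[N | M=x] = μ_N + ρ·(σ_N/σ_M)·(x − μ_M).
E[N | M=1.0] = -2.9 + (0.24)·(2.2/5.3)·(1.0 − (-4.0)) = -2.9 + (0.099623)·(5) = -2.4019.

-2.4019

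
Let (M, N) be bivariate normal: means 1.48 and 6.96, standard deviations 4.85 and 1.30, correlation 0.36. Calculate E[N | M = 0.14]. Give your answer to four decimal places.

The regression of N on M has slope ρ·σ_N/σ_M and passes through (μ_M, μ_N).
E[N | M=0.14] = 6.96 + (0.36)·(1.30/4.85)·(0.14 − (1.48)) = 6.96 + (0.096495)·(-1.34) = 6.8307.

6.8307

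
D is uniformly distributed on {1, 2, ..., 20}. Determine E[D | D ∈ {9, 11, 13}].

11

P(D ∈ {9, 11, 13}) = 3/20.
Σ over the event: 9·1/20 + 11·1/20 + 13·1/20 = 33/20.
E[D | D ∈ {9, 11, 13}] = (33/20) / (3/20) = 11.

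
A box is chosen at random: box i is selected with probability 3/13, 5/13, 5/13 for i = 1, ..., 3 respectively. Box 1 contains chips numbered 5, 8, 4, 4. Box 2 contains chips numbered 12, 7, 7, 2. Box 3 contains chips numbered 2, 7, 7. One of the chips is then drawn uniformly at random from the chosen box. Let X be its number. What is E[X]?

929/156

E[X | box 1] = (5+8+4+4)/4 = 21/4.
E[X | box 2] = (12+7+7+2)/4 = 7.
E[X | box 3] = (2+7+7)/3 = 16/3.
E[X] = (3/13)·(21/4) + (5/13)·(7) + (5/13)·(16/3) = 929/156.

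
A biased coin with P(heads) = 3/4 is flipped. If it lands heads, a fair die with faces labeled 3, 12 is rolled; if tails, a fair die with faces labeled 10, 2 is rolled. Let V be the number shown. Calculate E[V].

57/8

E[V | heads] = (3+12)/2 = 15/2.
E[V | tails] = (10+2)/2 = 6.
E[V] = (3/4)·(15/2) + (1/4)·(6) = 57/8.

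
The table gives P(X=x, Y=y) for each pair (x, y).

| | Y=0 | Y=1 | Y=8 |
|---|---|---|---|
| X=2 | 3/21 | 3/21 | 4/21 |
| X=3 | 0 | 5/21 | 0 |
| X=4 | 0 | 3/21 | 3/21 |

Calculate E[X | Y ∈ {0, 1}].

39/14

P(Y ∈ {0, 1}) = 2/3.
Σ X·P over the event = 2·(3/21) + 2·(3/21) + 3·(5/21) + 4·(3/21) = 13/7.
E[X | Y ∈ {0, 1}] = (13/7) / (2/3) = 39/14.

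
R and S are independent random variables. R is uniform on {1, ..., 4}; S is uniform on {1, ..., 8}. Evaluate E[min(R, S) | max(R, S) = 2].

4/3

P(max(R, S) = 2) = 3/32.
Summing min(R,S)·P(x,y) over outcomes with max(R, S) = 2 gives 1/8.
E[min(R, S) | max(R, S) = 2] = (1/8) / (3/32) = 4/3.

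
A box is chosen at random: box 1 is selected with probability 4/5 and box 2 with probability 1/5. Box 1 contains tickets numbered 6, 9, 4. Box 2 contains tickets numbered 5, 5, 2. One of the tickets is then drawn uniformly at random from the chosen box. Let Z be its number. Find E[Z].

E[Z | box 1] = (6+9+4)/3 = 19/3.
E[Z | box 2] = (5+5+2)/3 = 4.
By the law of total expectation,
E[Z] = (4/5)·(19/3) + (1/5)·(4) = 88/15.

88/15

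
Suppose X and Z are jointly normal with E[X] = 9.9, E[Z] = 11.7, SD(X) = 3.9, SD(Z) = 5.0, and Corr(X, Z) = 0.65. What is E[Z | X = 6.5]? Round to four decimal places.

8.8667

For a bivariate normal, E[Z | X=x] = μ_Z + ρ·(σ_Z/σ_X)·(x − μ_X).
E[Z | X=6.5] = 11.7 + (0.65)·(5.0/3.9)·(6.5 − (9.9)) = 11.7 + (0.83333)·(-3.4) = 8.8667.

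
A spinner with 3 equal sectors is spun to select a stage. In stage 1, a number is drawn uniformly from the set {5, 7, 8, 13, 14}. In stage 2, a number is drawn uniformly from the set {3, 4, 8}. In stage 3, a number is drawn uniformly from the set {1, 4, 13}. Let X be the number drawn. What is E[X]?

34/5

E[X | stage 1] = (5+7+8+13+14)/5 = 47/5.
E[X | stage 2] = (3+4+8)/3 = 5.
E[X | stage 3] = (1+4+13)/3 = 6.
E[X] = (1/3)·(47/5) + (1/3)·(5) + (1/3)·(6) = 34/5.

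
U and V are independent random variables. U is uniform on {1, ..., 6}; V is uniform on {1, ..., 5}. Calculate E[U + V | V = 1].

Outcomes with V = 1: (1,1), (2,1), (3,1), (4,1), (5,1), (6,1), each with probability 1/30.
E[U + V | V = 1] = (2 + 3 + 4 + 5 + 6 + 7) / 6 = 9/2.

9/2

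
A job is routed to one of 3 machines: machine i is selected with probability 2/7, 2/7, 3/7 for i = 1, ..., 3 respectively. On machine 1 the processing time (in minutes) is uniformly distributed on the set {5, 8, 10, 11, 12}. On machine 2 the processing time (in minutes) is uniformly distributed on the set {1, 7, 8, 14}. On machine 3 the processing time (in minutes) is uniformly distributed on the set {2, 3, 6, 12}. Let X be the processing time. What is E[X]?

E[X | machine 1] = (5+8+10+11+12)/5 = 46/5.
E[X | machine 2] = (1+7+8+14)/4 = 15/2.
E[X | machine 3] = (2+3+6+12)/4 = 23/4.
E[X] = (2/7)·(46/5) + (2/7)·(15/2) + (3/7)·(23/4) = 1013/140.

1013/140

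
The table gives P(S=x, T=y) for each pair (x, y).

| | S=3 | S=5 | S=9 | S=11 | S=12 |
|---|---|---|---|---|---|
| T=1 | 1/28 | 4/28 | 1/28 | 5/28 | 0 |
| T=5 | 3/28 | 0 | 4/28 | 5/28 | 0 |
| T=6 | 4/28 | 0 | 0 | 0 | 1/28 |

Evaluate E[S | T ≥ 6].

P(T ≥ 6) = 5/28.
Σ S·P over the event = 3·(4/28) + 12·(1/28) = 6/7.
E[S | T ≥ 6] = (6/7) / (5/28) = 24/5.

24/5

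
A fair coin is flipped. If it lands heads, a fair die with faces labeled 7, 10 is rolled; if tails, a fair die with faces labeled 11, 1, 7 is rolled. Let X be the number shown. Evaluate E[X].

E[X | heads] = (7+10)/2 = 17/2.
E[X | tails] = (11+1+7)/3 = 19/3.
E[X] = (1/2)·(17/2) + (1/2)·(19/3) = 89/12.

89/12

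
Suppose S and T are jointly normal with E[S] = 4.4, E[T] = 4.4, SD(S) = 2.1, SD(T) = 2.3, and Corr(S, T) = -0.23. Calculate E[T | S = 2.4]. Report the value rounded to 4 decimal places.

E[T | S=x] = μ_T + ρ(σ_T/σ_S)(x − μ_S) for jointly normal variables.
E[T | S=2.4] = 4.4 + (-0.23)·(2.3/2.1)·(2.4 − (4.4)) = 4.4 + (-0.2519)·(-2) = 4.9038.

4.9038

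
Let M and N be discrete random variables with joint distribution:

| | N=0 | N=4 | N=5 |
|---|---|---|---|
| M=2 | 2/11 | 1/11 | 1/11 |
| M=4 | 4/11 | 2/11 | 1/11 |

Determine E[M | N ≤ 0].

P(N ≤ 0) = 6/11.
Σ M·P over the event = 2·(2/11) + 4·(4/11) = 20/11.
E[M | N ≤ 0] = (20/11) / (6/11) = 10/3.

10/3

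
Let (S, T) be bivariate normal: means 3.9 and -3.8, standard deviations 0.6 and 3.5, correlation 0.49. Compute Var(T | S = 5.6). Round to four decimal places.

The conditional variance in a bivariate normal is σ_T²(1 − ρ²), independent of x.
Var(T | S=5.6) = (3.5)²·(1 − (0.49)²) = 12.25·0.7599 = 9.3088.

9.3088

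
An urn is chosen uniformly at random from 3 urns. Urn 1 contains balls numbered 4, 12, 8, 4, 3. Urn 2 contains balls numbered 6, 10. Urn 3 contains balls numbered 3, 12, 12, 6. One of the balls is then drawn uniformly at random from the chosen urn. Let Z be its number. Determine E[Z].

449/60

E[Z | urn 1] = (4+12+8+4+3)/5 = 31/5.
E[Z | urn 2] = (6+10)/2 = 8.
E[Z | urn 3] = (3+12+12+6)/4 = 33/4.
By the law of total expectation,
E[Z] = (1/3)·(31/5) + (1/3)·(8) + (1/3)·(33/4) = 449/60.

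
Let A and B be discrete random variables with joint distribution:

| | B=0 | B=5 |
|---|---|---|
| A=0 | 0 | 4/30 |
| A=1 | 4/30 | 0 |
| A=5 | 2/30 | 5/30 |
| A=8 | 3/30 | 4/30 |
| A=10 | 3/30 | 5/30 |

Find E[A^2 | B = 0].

P(B = 0) = 2/5.
Σ A^2·P over the event = 1·(4/30) + 25·(2/30) + 64·(3/30) + 100·(3/30) = 91/5.
E[A^2 | B = 0] = (91/5) / (2/5) = 91/2.

91/2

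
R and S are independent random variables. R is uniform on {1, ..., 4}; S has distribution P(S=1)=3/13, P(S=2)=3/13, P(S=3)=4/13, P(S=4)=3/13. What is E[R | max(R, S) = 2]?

P(max(R, S) = 2) = 9/52.
Summing R·P(x,y) over outcomes with max(R, S) = 2 gives 15/52.
E[R | max(R, S) = 2] = (15/52) / (9/52) = 5/3.

5/3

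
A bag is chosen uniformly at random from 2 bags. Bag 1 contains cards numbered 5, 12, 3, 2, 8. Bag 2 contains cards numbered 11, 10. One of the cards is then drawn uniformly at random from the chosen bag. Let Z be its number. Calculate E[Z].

E[Z | bag 1] = (5+12+3+2+8)/5 = 6.
E[Z | bag 2] = (11+10)/2 = 21/2.
E[Z] = (1/2)·(6) + (1/2)·(21/2) = 33/4.

33/4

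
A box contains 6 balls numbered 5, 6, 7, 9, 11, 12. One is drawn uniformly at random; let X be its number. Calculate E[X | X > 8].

P(X > 8) = 1/2.
Σ over the event: 9·1/6 + 11·1/6 + 12·1/6 = 16/3.
E[X | X > 8] = (16/3) / (1/2) = 32/3.

32/3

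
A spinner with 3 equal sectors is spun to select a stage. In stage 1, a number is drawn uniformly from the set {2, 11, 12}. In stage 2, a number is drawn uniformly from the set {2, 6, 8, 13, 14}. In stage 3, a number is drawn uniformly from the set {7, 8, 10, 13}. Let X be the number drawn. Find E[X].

E[X | stage 1] = (2+11+12)/3 = 25/3.
E[X | stage 2] = (2+6+8+13+14)/5 = 43/5.
E[X | stage 3] = (7+8+10+13)/4 = 19/2.
By the law of total expectation,
E[X] = (1/3)·(25/3) + (1/3)·(43/5) + (1/3)·(19/2) = 793/90.

793/90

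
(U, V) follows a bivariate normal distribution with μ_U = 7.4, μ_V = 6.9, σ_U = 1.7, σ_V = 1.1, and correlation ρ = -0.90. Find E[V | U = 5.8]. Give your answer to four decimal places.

E[V | U=x] = μ_V + ρ(σ_V/σ_U)(x − μ_U) for jointly normal variables.
E[V | U=5.8] = 6.9 + (-0.90)·(1.1/1.7)·(5.8 − (7.4)) = 6.9 + (-0.58235)·(-1.6) = 7.8318.

7.8318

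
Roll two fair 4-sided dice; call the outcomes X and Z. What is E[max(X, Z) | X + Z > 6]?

4

Outcomes with X + Z > 6: (3,4), (4,3), (4,4), each with probability 1/16.
E[max(X, Z) | X + Z > 6] = (4 + 4 + 4) / 3 = 4.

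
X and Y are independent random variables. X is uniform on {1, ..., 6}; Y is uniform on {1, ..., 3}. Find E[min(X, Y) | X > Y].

P(X > Y) = 2/3.
Summing min(X,Y)·P(x,y) over outcomes with X > Y gives 11/9.
E[min(X, Y) | X > Y] = (11/9) / (2/3) = 11/6.

11/6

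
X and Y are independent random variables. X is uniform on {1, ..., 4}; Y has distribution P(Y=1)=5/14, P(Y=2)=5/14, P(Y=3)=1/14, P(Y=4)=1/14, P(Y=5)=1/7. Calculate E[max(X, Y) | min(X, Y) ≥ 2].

P(min(X, Y) ≥ 2) = 27/56.
Summing max(X,Y)·P(x,y) over outcomes with min(X, Y) ≥ 2 gives 97/56.
E[max(X, Y) | min(X, Y) ≥ 2] = (97/56) / (27/56) = 97/27.

97/27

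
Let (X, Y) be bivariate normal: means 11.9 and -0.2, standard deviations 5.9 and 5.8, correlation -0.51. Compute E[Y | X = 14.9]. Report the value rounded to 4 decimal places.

The regression of Y on X has slope ρ·σ_Y/σ_X and passes through (μ_X, μ_Y).
E[Y | X=14.9] = -0.2 + (-0.51)·(5.8/5.9)·(14.9 − (11.9)) = -0.2 + (-0.50136)·(3) = -1.7041.

-1.7041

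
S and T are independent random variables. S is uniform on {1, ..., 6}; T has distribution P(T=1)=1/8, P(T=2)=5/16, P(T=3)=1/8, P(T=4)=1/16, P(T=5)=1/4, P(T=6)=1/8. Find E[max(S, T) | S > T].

P(S > T) = 7/16.
Summing max(S,T)·P(x,y) over outcomes with S > T gives 65/32.
E[max(S, T) | S > T] = (65/32) / (7/16) = 65/14.

65/14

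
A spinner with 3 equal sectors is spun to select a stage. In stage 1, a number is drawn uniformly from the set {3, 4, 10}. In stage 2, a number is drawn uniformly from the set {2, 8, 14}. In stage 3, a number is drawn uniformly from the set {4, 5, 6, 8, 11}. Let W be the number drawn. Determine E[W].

E[W | stage 1] = (3+4+10)/3 = 17/3.
E[W | stage 2] = (2+8+14)/3 = 8.
E[W | stage 3] = (4+5+6+8+11)/5 = 34/5.
E[W] = (1/3)·(17/3) + (1/3)·(8) + (1/3)·(34/5) = 307/45.

307/45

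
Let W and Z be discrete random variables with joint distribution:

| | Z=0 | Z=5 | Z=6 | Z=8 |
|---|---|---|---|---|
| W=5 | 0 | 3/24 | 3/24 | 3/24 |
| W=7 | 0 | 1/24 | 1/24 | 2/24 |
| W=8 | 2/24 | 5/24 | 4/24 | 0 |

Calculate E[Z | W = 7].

P(W = 7) = 1/6.
Σ Z·P over the event = 5·(1/24) + 6·(1/24) + 8·(2/24) = 9/8.
E[Z | W = 7] = (9/8) / (1/6) = 27/4.

27/4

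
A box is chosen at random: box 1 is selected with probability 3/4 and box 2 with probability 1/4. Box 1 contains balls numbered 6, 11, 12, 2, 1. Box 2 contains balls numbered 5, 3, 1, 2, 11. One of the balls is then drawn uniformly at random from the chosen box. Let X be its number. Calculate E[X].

59/10

E[X | box 1] = (6+11+12+2+1)/5 = 32/5.
E[X | box 2] = (5+3+1+2+11)/5 = 22/5.
E[X] = (3/4)·(32/5) + (1/4)·(22/5) = 59/10.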